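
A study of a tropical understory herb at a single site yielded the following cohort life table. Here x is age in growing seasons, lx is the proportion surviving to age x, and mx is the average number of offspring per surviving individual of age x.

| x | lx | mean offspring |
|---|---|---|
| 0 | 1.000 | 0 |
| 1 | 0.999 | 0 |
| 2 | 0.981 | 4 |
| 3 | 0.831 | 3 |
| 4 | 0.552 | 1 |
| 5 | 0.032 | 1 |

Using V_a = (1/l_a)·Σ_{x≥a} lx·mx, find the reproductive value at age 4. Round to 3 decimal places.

1.058

lx·mx for x ≥ 4: 0.552, 0.032 → sum = 0.584
V_4 = 0.584 / l_4 = 0.584 / 0.552 = 1.057971… → 1.058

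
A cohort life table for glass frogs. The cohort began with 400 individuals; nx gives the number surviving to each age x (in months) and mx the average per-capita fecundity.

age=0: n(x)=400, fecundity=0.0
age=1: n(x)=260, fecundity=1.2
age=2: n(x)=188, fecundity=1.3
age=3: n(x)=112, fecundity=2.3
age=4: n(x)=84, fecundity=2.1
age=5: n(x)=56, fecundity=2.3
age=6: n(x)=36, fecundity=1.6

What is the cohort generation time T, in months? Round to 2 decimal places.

lx = nx/n0 = nx/400: 1, 0.65, 0.47, 0.28, 0.21, 0.14, 0.09
lx·mx: 0, 0.78, 0.611, 0.644, 0.441, 0.322, 0.144 → R0 = 2.942
x·lx·mx: 0, 0.78, 1.222, 1.932, 1.764, 1.61, 0.864 → Σ = 8.172
T = 8.172 / 2.942 = 2.777702… → 2.78

2.78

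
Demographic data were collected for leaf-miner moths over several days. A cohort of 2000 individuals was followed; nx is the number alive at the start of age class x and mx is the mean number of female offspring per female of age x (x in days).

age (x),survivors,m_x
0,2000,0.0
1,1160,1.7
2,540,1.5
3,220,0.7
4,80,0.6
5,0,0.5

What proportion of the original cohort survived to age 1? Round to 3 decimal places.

l_1 = n_1/n_0 = 1160/2000 = 0.58 → 0.580

0.580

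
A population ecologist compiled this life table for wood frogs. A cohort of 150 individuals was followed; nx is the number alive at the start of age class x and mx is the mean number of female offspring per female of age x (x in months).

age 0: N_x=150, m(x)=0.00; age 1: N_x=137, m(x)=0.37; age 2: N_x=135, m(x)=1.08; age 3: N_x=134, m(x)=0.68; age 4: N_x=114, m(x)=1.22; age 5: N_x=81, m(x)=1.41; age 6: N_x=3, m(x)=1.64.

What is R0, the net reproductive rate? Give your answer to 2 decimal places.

3.64

lx = nx/n0 = nx/150: 1, 0.91333…, 0.9, 0.89333…, 0.76, 0.54, 0.02
lx·mx by age: 0, 0.337933…, 0.972, 0.607467…, 0.9272, 0.7614, 0.0328
R0 = Σ lx·mx = 3.6388… → 3.64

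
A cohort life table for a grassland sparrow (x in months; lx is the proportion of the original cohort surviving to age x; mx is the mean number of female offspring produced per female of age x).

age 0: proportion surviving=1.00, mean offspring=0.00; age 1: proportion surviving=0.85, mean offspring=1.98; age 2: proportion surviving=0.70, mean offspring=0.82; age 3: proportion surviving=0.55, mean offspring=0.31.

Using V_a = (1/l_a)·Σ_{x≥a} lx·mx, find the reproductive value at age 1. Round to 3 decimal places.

2.856

lx·mx for x ≥ 1: 1.683, 0.574, 0.1705 → sum = 2.4275
V_1 = 2.4275 / l_1 = 2.4275 / 0.85 = 2.855882… → 2.856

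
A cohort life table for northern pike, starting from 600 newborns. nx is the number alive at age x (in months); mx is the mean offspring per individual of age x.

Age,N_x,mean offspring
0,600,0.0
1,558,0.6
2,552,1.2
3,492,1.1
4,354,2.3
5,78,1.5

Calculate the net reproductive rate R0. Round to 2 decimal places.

lx = nx/n0 = nx/600: 1, 0.93, 0.92, 0.82, 0.59, 0.13
lx·mx by age: 0, 0.558, 1.104, 0.902, 1.357, 0.195
R0 = Σ lx·mx = 4.116 → 4.12

4.12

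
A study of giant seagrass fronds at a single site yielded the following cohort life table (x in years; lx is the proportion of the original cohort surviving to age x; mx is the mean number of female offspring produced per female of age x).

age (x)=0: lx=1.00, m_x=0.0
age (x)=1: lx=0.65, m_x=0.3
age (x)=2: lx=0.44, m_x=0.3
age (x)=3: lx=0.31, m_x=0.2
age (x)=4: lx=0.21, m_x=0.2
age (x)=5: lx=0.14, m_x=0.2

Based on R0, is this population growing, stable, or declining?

declining

R0 = Σ lx·mx = 0 + 0.195 + 0.132 + 0.062 + 0.042 + 0.028 = 0.459
R0 < 1, so the population is declining.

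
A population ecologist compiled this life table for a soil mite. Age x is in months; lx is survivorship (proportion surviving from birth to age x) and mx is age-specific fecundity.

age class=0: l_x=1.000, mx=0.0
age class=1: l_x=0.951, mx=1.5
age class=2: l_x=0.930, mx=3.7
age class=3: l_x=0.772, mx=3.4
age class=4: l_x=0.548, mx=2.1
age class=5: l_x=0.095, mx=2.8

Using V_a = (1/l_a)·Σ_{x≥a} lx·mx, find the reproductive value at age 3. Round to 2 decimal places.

lx·mx for x ≥ 3: 2.6248, 1.1508, 0.266 → sum = 4.0416
V_3 = 4.0416 / l_3 = 4.0416 / 0.772 = 5.235233… → 5.24

5.24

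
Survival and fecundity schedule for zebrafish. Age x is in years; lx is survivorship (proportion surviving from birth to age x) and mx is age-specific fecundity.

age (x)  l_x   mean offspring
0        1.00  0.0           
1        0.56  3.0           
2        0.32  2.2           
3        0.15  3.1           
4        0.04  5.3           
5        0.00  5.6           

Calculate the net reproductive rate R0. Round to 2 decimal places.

lx·mx by age: 0, 1.68, 0.704, 0.465, 0.212, 0
R0 = Σ lx·mx = 3.061 → 3.06

3.06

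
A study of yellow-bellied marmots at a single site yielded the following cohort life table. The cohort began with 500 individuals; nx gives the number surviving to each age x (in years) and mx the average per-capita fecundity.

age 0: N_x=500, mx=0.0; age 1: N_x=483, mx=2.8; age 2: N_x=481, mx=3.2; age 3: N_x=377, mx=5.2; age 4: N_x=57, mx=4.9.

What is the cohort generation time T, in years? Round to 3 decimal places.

2.227

lx = nx/n0 = nx/500: 1, 0.966, 0.962, 0.754, 0.114
lx·mx: 0, 2.7048, 3.0784, 3.9208, 0.5586 → R0 = 10.2626
x·lx·mx: 0, 2.7048, 6.1568, 11.7624, 2.2344 → Σ = 22.8584
T = 22.8584 / 10.2626 = 2.22735… → 2.227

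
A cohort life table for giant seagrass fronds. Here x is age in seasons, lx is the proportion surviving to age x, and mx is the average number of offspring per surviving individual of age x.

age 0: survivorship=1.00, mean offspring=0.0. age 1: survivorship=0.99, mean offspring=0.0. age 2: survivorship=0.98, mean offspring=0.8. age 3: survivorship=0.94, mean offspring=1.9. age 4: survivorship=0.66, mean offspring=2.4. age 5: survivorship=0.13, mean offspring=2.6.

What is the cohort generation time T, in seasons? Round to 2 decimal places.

3.33

lx·mx: 0, 0, 0.784, 1.786, 1.584, 0.338 → R0 = 4.492
x·lx·mx: 0, 0, 1.568, 5.358, 6.336, 1.69 → Σ = 14.952
T = 14.952 / 4.492 = 3.328584… → 3.33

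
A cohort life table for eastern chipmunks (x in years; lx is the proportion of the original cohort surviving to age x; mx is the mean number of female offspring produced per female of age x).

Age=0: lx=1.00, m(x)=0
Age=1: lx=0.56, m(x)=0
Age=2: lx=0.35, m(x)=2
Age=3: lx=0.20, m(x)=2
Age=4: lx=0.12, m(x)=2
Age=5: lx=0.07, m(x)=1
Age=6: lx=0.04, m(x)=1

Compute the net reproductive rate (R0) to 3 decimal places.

1.450

lx·mx by age: 0, 0, 0.7, 0.4, 0.24, 0.07, 0.04
R0 = Σ lx·mx = 1.45 → 1.450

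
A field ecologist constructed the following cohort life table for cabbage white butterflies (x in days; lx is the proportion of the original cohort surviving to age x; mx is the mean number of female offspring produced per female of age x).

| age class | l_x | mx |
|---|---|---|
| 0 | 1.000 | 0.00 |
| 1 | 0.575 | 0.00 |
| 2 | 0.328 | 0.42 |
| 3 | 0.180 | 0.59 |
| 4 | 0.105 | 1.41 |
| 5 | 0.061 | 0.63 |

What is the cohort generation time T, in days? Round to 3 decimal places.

lx·mx: 0, 0, 0.13776, 0.1062, 0.14805, 0.03843 → R0 = 0.43044
x·lx·mx: 0, 0, 0.27552, 0.3186, 0.5922, 0.19215 → Σ = 1.37847
T = 1.37847 / 0.43044 = 3.202467… → 3.202

3.202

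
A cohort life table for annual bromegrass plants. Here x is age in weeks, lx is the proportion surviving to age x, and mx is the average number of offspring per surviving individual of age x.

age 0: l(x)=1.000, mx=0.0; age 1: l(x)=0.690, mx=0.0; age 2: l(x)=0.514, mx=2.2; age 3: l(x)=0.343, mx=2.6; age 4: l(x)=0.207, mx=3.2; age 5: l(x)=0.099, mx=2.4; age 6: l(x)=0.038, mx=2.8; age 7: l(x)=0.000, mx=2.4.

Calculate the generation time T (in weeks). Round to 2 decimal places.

lx·mx: 0, 0, 1.1308, 0.8918, 0.6624, 0.2376, 0.1064, 0 → R0 = 3.029
x·lx·mx: 0, 0, 2.2616, 2.6754, 2.6496, 1.188, 0.6384, 0 → Σ = 9.413
T = 9.413 / 3.029 = 3.107626… → 3.11

3.11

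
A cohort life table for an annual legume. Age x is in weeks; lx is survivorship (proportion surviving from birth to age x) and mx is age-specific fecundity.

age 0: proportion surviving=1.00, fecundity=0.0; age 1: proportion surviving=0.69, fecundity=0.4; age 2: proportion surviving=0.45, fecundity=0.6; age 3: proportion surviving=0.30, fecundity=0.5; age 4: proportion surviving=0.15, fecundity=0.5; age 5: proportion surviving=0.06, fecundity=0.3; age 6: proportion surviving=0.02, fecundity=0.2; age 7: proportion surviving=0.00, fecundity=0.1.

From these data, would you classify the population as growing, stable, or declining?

declining

R0 = Σ lx·mx = 0 + 0.276 + 0.27 + 0.15 + 0.075 + 0.018 + 0.004 + 0 = 0.793
R0 < 1, so the population is declining.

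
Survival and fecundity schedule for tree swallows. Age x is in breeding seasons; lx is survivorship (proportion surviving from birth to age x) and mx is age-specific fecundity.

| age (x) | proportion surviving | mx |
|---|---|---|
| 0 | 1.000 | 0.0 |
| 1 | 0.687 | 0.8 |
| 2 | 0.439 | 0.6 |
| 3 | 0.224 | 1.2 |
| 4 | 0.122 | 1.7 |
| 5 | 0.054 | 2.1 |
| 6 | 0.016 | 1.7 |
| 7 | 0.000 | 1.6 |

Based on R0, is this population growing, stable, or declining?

R0 = Σ lx·mx = 0 + 0.5496 + 0.2634 + 0.2688 + 0.2074 + 0.1134 + 0.0272 + 0 = 1.4298
R0 > 1, so the population is growing.

growing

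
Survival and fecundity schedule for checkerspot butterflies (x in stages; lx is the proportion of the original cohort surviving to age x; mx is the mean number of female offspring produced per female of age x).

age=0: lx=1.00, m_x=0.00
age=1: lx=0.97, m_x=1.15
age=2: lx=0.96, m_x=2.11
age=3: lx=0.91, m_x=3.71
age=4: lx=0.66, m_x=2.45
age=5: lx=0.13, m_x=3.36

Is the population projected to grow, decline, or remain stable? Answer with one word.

R0 = Σ lx·mx = 0 + 1.1155 + 2.0256 + 3.3761 + 1.617 + 0.4368 = 8.571
R0 > 1, so the population is growing.

growing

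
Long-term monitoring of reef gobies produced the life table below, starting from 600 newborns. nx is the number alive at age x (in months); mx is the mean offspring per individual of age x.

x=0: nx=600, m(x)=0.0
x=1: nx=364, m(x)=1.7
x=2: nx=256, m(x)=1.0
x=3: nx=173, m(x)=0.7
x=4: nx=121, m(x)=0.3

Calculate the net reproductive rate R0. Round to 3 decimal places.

1.720

lx = nx/n0 = nx/600: 1, 0.60667…, 0.42667…, 0.28833…, 0.20167…
lx·mx by age: 0, 1.031333…, 0.426667…, 0.201833…, 0.0605…
R0 = Σ lx·mx = 1.720333… → 1.720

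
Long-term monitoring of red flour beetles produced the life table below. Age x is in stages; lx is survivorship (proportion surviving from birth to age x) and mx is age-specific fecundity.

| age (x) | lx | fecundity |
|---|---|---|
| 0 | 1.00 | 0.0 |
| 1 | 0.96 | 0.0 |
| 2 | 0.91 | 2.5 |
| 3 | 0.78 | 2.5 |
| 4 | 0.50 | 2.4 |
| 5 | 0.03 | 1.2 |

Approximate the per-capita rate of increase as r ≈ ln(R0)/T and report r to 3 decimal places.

0.603

R0 = Σ lx·mx = 0 + 0 + 2.275 + 1.95 + 1.2 + 0.036 = 5.461
Σ x·lx·mx = 15.38; T = 15.38/5.461 = 2.81633…
r ≈ ln(R0)/T = ln(5.461)/2.81633… = 0.60278… → 0.603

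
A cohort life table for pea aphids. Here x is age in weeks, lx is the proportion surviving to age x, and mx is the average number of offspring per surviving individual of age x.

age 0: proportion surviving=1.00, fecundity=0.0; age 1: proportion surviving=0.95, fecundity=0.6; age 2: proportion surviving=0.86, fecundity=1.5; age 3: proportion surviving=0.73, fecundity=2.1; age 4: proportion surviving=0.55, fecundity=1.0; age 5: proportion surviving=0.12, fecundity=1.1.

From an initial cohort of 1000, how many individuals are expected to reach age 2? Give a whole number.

Expected survivors = N0 · l_2 = 1000 × 0.86 = 860 → 860

860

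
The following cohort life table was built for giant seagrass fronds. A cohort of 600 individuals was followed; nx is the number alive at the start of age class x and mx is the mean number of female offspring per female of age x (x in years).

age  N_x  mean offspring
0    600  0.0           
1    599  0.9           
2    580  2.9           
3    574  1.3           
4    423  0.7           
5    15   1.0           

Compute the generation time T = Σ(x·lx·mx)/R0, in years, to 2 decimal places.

lx = nx/n0 = nx/600: 1, 0.99833…, 0.96667…, 0.95667…, 0.705, 0.025
lx·mx: 0, 0.8985…, 2.803333…, 1.243667…, 0.4935, 0.025 → R0 = 5.464…
x·lx·mx: 0, 0.8985…, 5.606667…, 3.731…, 1.974, 0.125 → Σ = 12.335167…
T = 12.335167… / 5.464… = 2.257534… → 2.26

2.26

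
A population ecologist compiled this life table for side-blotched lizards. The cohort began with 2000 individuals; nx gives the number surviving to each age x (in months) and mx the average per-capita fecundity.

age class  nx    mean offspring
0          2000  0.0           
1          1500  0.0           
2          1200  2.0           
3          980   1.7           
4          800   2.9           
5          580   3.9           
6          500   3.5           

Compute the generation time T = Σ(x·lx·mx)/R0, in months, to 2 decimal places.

lx = nx/n0 = nx/2000: 1, 0.75, 0.6, 0.49, 0.4, 0.29, 0.25
lx·mx: 0, 0, 1.2, 0.833, 1.16, 1.131, 0.875 → R0 = 5.199
x·lx·mx: 0, 0, 2.4, 2.499, 4.64, 5.655, 5.25 → Σ = 20.444
T = 20.444 / 5.199 = 3.932295… → 3.93

3.93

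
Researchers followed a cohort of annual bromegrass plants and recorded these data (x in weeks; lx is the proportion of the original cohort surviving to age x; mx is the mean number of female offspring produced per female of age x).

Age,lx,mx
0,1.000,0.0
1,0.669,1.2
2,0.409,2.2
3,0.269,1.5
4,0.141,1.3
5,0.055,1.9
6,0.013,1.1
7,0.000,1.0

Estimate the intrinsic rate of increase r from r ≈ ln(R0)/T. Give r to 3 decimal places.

R0 = Σ lx·mx = 0 + 0.8028 + 0.8998 + 0.4035 + 0.1833 + 0.1045 + 0.0143 + 0 = 2.4082
Σ x·lx·mx = 5.1544; T = 5.1544/2.4082 = 2.14035…
r ≈ ln(R0)/T = ln(2.4082)/2.14035… = 0.41062… → 0.411

0.411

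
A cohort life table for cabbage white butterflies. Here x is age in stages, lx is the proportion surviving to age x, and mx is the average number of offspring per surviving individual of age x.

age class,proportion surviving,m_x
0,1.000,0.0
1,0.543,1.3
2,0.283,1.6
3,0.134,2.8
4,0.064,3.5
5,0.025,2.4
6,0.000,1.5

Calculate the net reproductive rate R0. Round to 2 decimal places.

1.82

lx·mx by age: 0, 0.7059, 0.4528, 0.3752, 0.224, 0.06, 0
R0 = Σ lx·mx = 1.8179 → 1.82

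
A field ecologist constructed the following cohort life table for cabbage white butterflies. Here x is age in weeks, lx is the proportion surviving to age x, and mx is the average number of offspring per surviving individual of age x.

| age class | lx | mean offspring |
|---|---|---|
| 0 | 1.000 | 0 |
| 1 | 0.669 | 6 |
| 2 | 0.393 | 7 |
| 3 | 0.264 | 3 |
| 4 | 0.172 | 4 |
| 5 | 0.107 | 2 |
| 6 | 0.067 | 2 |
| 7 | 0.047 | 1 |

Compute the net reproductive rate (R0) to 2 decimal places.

8.64

lx·mx by age: 0, 4.014, 2.751, 0.792, 0.688, 0.214, 0.134, 0.047
R0 = Σ lx·mx = 8.64 → 8.64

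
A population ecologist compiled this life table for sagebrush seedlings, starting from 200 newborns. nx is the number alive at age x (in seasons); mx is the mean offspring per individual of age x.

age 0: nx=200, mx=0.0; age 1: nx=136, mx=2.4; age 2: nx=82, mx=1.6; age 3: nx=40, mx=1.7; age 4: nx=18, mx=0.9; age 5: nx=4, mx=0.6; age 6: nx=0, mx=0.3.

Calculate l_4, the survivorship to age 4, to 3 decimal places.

0.090

l_4 = n_4/n_0 = 18/200 = 0.09 → 0.090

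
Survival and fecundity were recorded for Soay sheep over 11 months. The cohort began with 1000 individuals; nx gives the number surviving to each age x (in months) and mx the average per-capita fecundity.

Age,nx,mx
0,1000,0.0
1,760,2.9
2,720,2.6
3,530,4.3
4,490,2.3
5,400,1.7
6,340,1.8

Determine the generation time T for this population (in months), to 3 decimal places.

2.777

lx = nx/n0 = nx/1000: 1, 0.76, 0.72, 0.53, 0.49, 0.4, 0.34
lx·mx: 0, 2.204, 1.872, 2.279, 1.127, 0.68, 0.612 → R0 = 8.774
x·lx·mx: 0, 2.204, 3.744, 6.837, 4.508, 3.4, 3.672 → Σ = 24.365
T = 24.365 / 8.774 = 2.776955… → 2.777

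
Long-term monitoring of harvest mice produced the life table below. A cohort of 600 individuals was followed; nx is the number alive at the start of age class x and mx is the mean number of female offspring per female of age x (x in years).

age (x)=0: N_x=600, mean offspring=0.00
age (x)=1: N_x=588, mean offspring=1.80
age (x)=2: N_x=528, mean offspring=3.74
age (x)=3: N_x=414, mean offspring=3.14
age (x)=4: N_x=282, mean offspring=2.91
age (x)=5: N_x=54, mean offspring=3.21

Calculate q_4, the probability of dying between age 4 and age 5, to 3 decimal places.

0.809

lx = nx/n0 = nx/600: 1, 0.98, 0.88, 0.69, 0.47, 0.09
q_4 = (l_4 − l_5) / l_4 = (0.47 − 0.09) / 0.47
     = 0.38 / 0.47 = 0.808511… → 0.809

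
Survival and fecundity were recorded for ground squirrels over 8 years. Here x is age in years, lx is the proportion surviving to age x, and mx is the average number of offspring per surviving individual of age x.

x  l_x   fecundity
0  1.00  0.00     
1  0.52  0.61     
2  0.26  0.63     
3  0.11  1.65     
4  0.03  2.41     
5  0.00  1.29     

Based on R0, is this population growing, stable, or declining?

declining

R0 = Σ lx·mx = 0 + 0.3172 + 0.1638 + 0.1815 + 0.0723 + 0 = 0.7348
R0 < 1, so the population is declining.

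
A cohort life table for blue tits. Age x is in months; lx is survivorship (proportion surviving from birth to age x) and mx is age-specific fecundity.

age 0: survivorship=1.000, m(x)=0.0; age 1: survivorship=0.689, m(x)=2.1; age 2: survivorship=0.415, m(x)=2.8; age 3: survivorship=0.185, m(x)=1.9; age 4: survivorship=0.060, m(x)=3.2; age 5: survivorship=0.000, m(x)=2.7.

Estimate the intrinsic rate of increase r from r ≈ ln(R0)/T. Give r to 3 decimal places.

R0 = Σ lx·mx = 0 + 1.4469 + 1.162 + 0.3515 + 0.192 + 0 = 3.1524
Σ x·lx·mx = 5.5934; T = 5.5934/3.1524 = 1.77433…
r ≈ ln(R0)/T = ln(3.1524)/1.77433… = 0.6471… → 0.647

0.647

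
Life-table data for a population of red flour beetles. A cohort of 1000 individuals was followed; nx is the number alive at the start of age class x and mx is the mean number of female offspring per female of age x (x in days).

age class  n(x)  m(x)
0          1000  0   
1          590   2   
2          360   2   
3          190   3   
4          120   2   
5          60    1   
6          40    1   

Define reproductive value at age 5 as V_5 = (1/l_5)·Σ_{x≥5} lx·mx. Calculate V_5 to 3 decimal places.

lx = nx/n0 = nx/1000: 1, 0.59, 0.36, 0.19, 0.12, 0.06, 0.04
lx·mx for x ≥ 5: 0.06, 0.04 → sum = 0.1
V_5 = 0.1 / l_5 = 0.1 / 0.06 = 1.666667… → 1.667

1.667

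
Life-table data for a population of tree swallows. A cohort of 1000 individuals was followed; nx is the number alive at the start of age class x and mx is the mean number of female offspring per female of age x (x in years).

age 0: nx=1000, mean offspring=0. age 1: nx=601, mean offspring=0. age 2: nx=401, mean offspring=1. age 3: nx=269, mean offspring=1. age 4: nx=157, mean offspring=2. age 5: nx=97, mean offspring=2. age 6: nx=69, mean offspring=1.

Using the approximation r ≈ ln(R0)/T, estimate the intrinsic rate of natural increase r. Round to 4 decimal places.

lx = nx/n0 = nx/1000: 1, 0.601, 0.401, 0.269, 0.157, 0.097, 0.069
R0 = Σ lx·mx = 0 + 0 + 0.401 + 0.269 + 0.314 + 0.194 + 0.069 = 1.247
Σ x·lx·mx = 4.249; T = 4.249/1.247 = 3.40738…
r ≈ ln(R0)/T = ln(1.247)/3.40738… = 0.064783… → 0.0648

0.0648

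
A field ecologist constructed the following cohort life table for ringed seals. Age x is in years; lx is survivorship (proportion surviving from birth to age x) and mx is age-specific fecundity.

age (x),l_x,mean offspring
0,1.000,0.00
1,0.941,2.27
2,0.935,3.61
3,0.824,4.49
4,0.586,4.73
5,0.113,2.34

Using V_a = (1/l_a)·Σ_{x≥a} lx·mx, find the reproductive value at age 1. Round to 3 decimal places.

13.015

lx·mx for x ≥ 1: 2.13607, 3.37535, 3.69976, 2.77178, 0.26442 → sum = 12.24738
V_1 = 12.24738 / l_1 = 12.24738 / 0.941 = 13.015282… → 13.015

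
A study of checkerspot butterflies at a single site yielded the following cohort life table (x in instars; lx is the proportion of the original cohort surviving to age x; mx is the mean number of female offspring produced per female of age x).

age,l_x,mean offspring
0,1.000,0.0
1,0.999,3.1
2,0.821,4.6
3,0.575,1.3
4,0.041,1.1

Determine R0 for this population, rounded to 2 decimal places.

lx·mx by age: 0, 3.0969, 3.7766, 0.7475, 0.0451
R0 = Σ lx·mx = 7.6661 → 7.67

7.67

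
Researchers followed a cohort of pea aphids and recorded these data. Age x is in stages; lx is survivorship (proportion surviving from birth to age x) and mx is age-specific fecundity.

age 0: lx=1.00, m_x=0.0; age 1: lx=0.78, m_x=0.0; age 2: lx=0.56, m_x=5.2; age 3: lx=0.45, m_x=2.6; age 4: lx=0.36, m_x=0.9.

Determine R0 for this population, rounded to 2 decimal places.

lx·mx by age: 0, 0, 2.912, 1.17, 0.324
R0 = Σ lx·mx = 4.406 → 4.41

4.41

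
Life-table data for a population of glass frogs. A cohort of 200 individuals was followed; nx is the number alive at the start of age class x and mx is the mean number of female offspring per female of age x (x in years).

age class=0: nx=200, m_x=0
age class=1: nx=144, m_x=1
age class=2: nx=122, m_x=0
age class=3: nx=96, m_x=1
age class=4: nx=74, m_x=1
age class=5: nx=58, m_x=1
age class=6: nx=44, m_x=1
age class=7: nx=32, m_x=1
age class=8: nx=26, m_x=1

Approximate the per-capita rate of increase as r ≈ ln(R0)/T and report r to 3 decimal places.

0.239

lx = nx/n0 = nx/200: 1, 0.72, 0.61, 0.48, 0.37, 0.29, 0.22, 0.16, 0.13
R0 = Σ lx·mx = 0 + 0.72 + 0 + 0.48 + 0.37 + 0.29 + 0.22 + 0.16 + 0.13 = 2.37
Σ x·lx·mx = 8.57; T = 8.57/2.37 = 3.61603…
r ≈ ln(R0)/T = ln(2.37)/3.61603… = 0.23863… → 0.239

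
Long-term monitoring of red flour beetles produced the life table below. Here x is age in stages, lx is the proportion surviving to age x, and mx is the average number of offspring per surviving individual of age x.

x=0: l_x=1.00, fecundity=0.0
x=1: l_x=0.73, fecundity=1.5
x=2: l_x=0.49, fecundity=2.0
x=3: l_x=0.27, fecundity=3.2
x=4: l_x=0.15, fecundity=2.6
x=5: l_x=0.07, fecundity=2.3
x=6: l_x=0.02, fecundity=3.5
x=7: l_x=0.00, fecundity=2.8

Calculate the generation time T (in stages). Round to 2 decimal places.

2.37

lx·mx: 0, 1.095, 0.98, 0.864, 0.39, 0.161, 0.07, 0 → R0 = 3.56
x·lx·mx: 0, 1.095, 1.96, 2.592, 1.56, 0.805, 0.42, 0 → Σ = 8.432
T = 8.432 / 3.56 = 2.368539… → 2.37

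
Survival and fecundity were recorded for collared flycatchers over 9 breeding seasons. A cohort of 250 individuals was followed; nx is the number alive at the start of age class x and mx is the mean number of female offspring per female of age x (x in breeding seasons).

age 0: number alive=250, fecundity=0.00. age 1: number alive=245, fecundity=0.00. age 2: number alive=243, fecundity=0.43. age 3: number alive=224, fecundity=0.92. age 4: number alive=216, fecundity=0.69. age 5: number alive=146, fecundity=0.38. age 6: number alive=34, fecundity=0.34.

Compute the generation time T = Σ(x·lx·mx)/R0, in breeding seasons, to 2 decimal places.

lx = nx/n0 = nx/250: 1, 0.98, 0.972, 0.896, 0.864, 0.584, 0.136
lx·mx: 0, 0, 0.41796, 0.82432, 0.59616, 0.22192, 0.04624 → R0 = 2.1066
x·lx·mx: 0, 0, 0.83592, 2.47296, 2.38464, 1.1096, 0.27744 → Σ = 7.08056
T = 7.08056 / 2.1066 = 3.361132… → 3.36

3.36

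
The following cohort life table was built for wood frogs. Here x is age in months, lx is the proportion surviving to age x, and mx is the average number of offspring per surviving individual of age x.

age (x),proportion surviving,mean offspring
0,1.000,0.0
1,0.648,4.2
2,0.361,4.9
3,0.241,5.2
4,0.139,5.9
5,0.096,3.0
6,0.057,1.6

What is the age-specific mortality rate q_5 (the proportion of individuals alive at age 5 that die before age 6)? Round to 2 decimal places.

q_5 = (l_5 − l_6) / l_5 = (0.096 − 0.057) / 0.096
     = 0.039 / 0.096 = 0.40625 → 0.41

0.41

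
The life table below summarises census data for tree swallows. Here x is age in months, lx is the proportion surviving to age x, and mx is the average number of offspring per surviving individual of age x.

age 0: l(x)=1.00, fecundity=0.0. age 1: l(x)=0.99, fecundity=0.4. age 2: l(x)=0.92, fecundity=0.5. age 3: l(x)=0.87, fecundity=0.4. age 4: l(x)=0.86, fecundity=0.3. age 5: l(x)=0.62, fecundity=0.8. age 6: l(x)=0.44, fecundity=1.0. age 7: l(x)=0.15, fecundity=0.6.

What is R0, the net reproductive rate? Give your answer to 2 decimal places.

lx·mx by age: 0, 0.396, 0.46, 0.348, 0.258, 0.496, 0.44, 0.09
R0 = Σ lx·mx = 2.488 → 2.49

2.49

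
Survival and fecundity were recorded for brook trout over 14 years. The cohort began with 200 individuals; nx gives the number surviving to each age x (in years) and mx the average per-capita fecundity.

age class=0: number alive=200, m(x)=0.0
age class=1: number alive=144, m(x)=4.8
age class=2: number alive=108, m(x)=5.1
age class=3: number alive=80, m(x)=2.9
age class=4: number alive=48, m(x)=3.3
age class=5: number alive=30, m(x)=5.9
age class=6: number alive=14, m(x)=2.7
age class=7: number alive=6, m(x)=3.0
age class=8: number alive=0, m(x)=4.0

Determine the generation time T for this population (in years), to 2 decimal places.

2.34

lx = nx/n0 = nx/200: 1, 0.72, 0.54, 0.4, 0.24, 0.15, 0.07, 0.03, 0
lx·mx: 0, 3.456, 2.754, 1.16, 0.792, 0.885, 0.189, 0.09, 0 → R0 = 9.326
x·lx·mx: 0, 3.456, 5.508, 3.48, 3.168, 4.425, 1.134, 0.63, 0 → Σ = 21.801
T = 21.801 / 9.326 = 2.337658… → 2.34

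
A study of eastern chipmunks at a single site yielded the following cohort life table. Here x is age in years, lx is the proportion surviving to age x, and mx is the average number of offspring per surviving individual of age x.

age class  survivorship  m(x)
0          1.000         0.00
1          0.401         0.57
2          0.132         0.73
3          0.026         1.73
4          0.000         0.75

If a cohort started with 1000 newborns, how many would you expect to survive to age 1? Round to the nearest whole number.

401

Expected survivors = N0 · l_1 = 1000 × 0.401 = 401 → 401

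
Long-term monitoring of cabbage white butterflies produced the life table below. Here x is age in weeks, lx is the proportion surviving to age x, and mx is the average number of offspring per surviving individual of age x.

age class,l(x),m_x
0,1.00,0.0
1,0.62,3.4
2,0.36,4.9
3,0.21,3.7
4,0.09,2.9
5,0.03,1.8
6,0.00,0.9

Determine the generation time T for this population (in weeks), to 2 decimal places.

1.87

lx·mx: 0, 2.108, 1.764, 0.777, 0.261, 0.054, 0 → R0 = 4.964
x·lx·mx: 0, 2.108, 3.528, 2.331, 1.044, 0.27, 0 → Σ = 9.281
T = 9.281 / 4.964 = 1.869662… → 1.87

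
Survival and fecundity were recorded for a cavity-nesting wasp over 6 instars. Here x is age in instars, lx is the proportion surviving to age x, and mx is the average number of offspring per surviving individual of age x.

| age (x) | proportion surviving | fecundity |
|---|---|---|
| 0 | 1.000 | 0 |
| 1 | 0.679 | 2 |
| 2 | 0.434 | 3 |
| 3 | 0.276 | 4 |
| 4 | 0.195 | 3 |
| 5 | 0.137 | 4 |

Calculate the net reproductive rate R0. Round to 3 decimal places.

4.897

lx·mx by age: 0, 1.358, 1.302, 1.104, 0.585, 0.548
R0 = Σ lx·mx = 4.897 → 4.897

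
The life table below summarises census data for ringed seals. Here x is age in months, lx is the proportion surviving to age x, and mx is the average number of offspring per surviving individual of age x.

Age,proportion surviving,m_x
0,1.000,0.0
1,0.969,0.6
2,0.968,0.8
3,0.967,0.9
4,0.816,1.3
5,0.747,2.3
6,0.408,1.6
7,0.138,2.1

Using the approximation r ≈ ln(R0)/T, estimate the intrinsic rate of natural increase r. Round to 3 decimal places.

R0 = Σ lx·mx = 0 + 0.5814 + 0.7744 + 0.8703 + 1.0608 + 1.7181 + 0.6528 + 0.2898 = 5.9476
Σ x·lx·mx = 23.5202; T = 23.5202/5.9476 = 3.95457…
r ≈ ln(R0)/T = ln(5.9476)/3.95457… = 0.45087… → 0.451

0.451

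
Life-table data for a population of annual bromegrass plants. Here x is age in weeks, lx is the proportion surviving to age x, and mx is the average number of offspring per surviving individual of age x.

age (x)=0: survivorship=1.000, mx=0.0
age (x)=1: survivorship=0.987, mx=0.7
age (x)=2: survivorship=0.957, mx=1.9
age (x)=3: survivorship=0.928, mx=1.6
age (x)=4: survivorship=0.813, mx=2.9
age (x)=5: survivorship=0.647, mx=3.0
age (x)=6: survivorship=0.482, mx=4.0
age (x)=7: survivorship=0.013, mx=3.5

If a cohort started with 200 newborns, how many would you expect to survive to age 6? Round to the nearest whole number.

96

Expected survivors = N0 · l_6 = 200 × 0.482 = 96.4 → 96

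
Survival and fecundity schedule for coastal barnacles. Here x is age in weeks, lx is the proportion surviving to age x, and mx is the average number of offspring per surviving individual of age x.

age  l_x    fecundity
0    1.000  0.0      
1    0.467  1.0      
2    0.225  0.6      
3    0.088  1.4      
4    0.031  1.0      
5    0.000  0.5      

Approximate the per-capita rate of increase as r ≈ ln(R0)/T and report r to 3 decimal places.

R0 = Σ lx·mx = 0 + 0.467 + 0.135 + 0.1232 + 0.031 + 0 = 0.7562
Σ x·lx·mx = 1.2306; T = 1.2306/0.7562 = 1.62735…
r ≈ ln(R0)/T = ln(0.7562)/1.62735… = -0.17172… → -0.172

-0.172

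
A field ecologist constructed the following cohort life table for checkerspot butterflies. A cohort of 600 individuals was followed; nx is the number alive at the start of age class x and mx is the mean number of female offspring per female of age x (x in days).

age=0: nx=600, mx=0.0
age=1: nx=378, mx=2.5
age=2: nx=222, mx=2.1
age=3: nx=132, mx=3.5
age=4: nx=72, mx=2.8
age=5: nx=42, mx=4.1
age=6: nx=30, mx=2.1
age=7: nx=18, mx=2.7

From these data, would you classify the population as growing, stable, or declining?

lx = nx/n0 = nx/600: 1, 0.63, 0.37, 0.22, 0.12, 0.07, 0.05, 0.03
R0 = Σ lx·mx = 0 + 1.575 + 0.777 + 0.77 + 0.336 + 0.287 + 0.105 + 0.081 = 3.931
R0 > 1, so the population is growing.

growing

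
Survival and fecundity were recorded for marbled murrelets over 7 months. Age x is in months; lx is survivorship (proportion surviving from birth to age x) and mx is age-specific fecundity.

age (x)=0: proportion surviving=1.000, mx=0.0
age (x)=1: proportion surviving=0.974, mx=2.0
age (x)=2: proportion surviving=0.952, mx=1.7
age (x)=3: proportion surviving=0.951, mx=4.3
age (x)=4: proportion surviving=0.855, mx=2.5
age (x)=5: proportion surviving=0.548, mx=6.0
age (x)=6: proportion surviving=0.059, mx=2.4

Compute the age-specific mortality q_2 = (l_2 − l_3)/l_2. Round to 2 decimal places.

q_2 = (l_2 − l_3) / l_2 = (0.952 − 0.951) / 0.952
     = 0.001 / 0.952 = 0.00105… → 0.00

0.00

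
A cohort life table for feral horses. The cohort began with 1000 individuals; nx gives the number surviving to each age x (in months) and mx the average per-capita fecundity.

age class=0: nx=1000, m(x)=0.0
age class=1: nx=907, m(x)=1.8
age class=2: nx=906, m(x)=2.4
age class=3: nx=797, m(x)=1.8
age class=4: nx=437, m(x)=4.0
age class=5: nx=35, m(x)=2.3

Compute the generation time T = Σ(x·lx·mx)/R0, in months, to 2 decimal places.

lx = nx/n0 = nx/1000: 1, 0.907, 0.906, 0.797, 0.437, 0.035
lx·mx: 0, 1.6326, 2.1744, 1.4346, 1.748, 0.0805 → R0 = 7.0701
x·lx·mx: 0, 1.6326, 4.3488, 4.3038, 6.992, 0.4025 → Σ = 17.6797
T = 17.6797 / 7.0701 = 2.500629… → 2.50

2.50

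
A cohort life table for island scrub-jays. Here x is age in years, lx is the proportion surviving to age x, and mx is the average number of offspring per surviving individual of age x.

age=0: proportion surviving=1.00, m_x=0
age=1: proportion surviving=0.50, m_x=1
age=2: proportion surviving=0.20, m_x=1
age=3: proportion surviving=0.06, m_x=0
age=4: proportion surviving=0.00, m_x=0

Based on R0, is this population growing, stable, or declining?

R0 = Σ lx·mx = 0 + 0.5 + 0.2 + 0 + 0 = 0.7
R0 < 1, so the population is declining.

declining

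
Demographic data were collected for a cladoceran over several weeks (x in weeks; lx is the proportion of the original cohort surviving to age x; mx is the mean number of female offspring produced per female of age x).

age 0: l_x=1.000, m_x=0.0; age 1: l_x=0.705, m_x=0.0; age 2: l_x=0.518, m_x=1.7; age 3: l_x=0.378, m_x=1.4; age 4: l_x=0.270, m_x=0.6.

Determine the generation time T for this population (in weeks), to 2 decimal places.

2.54

lx·mx: 0, 0, 0.8806, 0.5292, 0.162 → R0 = 1.5718
x·lx·mx: 0, 0, 1.7612, 1.5876, 0.648 → Σ = 3.9968
T = 3.9968 / 1.5718 = 2.542817… → 2.54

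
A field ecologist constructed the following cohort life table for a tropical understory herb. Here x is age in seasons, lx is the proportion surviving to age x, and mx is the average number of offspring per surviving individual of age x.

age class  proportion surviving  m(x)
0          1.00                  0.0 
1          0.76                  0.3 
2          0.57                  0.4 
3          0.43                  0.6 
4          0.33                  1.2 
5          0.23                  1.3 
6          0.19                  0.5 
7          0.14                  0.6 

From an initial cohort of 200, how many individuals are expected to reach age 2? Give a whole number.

Expected survivors = N0 · l_2 = 200 × 0.57 = 114 → 114

114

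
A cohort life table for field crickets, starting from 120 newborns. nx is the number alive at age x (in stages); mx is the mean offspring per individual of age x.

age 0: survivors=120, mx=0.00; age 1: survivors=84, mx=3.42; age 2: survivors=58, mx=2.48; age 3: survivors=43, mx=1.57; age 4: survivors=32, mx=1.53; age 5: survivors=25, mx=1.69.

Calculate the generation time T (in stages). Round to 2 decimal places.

2.01

lx = nx/n0 = nx/120: 1, 0.7, 0.48333…, 0.35833…, 0.26667…, 0.20833…
lx·mx: 0, 2.394, 1.198667…, 0.562583…, 0.408…, 0.352083… → R0 = 4.915333…
x·lx·mx: 0, 2.394, 2.397333…, 1.68775…, 1.632…, 1.760417… → Σ = 9.8715…
T = 9.8715… / 4.915333… = 2.008307… → 2.01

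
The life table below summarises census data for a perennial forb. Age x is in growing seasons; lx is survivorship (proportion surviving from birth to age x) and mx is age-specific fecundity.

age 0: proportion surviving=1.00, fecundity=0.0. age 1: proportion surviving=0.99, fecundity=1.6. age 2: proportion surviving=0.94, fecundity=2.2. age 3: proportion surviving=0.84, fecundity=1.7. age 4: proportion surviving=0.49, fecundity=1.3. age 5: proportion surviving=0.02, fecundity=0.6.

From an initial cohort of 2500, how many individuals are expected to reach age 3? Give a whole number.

Expected survivors = N0 · l_3 = 2500 × 0.84 = 2100 → 2100

2100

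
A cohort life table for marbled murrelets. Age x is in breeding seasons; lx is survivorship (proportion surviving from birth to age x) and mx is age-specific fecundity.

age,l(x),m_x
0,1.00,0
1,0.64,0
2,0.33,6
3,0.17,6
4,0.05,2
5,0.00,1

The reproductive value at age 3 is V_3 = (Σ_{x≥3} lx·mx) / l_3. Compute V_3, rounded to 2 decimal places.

lx·mx for x ≥ 3: 1.02, 0.1, 0 → sum = 1.12
V_3 = 1.12 / l_3 = 1.12 / 0.17 = 6.588235… → 6.59

6.59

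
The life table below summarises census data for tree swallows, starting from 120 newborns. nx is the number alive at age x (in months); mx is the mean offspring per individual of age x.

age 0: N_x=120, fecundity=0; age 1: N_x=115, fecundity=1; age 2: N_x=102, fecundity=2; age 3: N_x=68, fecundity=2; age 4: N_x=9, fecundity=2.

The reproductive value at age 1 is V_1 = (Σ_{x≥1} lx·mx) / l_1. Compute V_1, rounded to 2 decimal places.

lx = nx/n0 = nx/120: 1, 0.95833…, 0.85, 0.56667…, 0.075
lx·mx for x ≥ 1: 0.958333…, 1.7, 1.133333…, 0.15 → sum = 3.941667…
V_1 = 3.941667… / l_1 = 3.941667… / 0.958333… = 4.113043… → 4.11

4.11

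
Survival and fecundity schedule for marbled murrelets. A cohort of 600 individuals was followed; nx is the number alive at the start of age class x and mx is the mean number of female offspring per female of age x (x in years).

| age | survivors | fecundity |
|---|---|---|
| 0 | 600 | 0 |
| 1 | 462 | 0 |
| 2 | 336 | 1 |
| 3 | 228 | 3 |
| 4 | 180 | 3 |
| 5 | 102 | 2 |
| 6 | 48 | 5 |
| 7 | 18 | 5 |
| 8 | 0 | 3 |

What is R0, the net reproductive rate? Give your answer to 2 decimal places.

3.49

lx = nx/n0 = nx/600: 1, 0.77, 0.56, 0.38, 0.3, 0.17, 0.08, 0.03, 0
lx·mx by age: 0, 0, 0.56, 1.14, 0.9, 0.34, 0.4, 0.15, 0
R0 = Σ lx·mx = 3.49 → 3.49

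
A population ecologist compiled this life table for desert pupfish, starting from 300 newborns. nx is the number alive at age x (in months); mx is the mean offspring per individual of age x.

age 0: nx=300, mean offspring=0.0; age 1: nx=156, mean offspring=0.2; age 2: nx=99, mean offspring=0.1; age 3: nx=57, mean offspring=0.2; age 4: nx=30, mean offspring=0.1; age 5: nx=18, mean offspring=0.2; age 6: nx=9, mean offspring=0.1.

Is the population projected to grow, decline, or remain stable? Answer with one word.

declining

lx = nx/n0 = nx/300: 1, 0.52, 0.33, 0.19, 0.1, 0.06, 0.03
R0 = Σ lx·mx = 0 + 0.104 + 0.033 + 0.038 + 0.01 + 0.012 + 0.003 = 0.2
R0 < 1, so the population is declining.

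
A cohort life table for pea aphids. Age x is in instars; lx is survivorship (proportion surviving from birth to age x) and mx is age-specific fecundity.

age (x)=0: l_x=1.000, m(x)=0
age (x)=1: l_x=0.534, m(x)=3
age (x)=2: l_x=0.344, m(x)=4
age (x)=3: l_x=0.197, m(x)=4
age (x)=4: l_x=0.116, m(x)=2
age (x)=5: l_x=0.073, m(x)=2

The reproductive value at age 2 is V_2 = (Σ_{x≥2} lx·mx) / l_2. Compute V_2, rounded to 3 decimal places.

lx·mx for x ≥ 2: 1.376, 0.788, 0.232, 0.146 → sum = 2.542
V_2 = 2.542 / l_2 = 2.542 / 0.344 = 7.389535… → 7.390

7.390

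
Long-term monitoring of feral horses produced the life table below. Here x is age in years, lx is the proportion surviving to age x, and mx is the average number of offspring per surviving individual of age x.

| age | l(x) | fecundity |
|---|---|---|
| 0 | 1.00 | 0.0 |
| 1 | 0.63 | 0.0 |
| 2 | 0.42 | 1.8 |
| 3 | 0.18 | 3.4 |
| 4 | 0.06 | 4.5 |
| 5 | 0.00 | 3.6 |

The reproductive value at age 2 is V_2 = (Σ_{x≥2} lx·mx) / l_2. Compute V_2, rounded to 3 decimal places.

3.900

lx·mx for x ≥ 2: 0.756, 0.612, 0.27, 0 → sum = 1.638
V_2 = 1.638 / l_2 = 1.638 / 0.42 = 3.9 → 3.900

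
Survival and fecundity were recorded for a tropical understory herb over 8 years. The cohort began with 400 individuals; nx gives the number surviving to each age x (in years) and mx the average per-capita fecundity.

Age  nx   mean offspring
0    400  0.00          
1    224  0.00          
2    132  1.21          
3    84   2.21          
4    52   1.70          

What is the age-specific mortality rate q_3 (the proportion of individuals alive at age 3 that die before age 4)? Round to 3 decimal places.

0.381

lx = nx/n0 = nx/400: 1, 0.56, 0.33, 0.21, 0.13
q_3 = (l_3 − l_4) / l_3 = (0.21 − 0.13) / 0.21
     = 0.08 / 0.21 = 0.380952… → 0.381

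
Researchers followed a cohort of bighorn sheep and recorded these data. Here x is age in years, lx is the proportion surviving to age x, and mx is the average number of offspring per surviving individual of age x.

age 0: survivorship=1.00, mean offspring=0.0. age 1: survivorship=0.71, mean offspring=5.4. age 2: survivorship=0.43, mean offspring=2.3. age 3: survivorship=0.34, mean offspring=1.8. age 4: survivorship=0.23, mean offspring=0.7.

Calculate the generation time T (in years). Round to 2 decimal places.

1.48

lx·mx: 0, 3.834, 0.989, 0.612, 0.161 → R0 = 5.596
x·lx·mx: 0, 3.834, 1.978, 1.836, 0.644 → Σ = 8.292
T = 8.292 / 5.596 = 1.481773… → 1.48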